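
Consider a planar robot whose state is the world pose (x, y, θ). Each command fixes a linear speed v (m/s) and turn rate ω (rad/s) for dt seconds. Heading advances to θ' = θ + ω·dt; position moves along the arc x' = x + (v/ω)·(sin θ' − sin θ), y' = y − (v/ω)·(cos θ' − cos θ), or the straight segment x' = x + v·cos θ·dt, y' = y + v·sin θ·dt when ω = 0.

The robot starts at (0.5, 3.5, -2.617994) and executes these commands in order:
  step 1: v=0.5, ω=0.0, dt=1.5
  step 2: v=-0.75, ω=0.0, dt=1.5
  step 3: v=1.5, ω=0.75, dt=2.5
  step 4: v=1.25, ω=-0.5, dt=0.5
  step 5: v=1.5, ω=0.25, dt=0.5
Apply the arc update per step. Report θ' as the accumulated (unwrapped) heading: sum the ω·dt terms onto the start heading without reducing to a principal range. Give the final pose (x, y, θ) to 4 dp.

(1.3225, -0.5941, -0.8680)

step 1: θ'=-2.6180 (straight) → pose (-0.1495, 3.1250, -2.6180)
step 2: θ'=-2.6180 (straight) → pose (0.8248, 3.6875, -2.6180)
step 3: θ'=-0.7430 (R=2.0000) → pose (0.4718, 0.4826, -0.7430)
step 4: θ'=-0.9930 (R=-2.5000) → pose (0.8747, 0.0069, -0.9930)
step 5: θ'=-0.8680 (R=6.0000) → pose (1.3225, -0.5941, -0.8680)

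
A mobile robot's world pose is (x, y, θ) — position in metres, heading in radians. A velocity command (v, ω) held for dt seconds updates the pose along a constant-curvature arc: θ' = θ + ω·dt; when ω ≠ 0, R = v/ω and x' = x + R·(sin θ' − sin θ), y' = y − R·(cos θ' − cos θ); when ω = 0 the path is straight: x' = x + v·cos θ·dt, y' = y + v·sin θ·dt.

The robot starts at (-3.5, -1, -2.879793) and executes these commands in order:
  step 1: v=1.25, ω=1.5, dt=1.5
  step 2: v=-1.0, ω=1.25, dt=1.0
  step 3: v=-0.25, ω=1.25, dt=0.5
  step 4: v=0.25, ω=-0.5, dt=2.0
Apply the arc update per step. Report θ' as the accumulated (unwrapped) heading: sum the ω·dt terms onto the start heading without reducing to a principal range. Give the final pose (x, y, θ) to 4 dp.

(-4.4322, -2.2476, 0.2452)

step 1: θ'=-0.6298 (R=0.8333) → pose (-3.7751, -2.4784, -0.6298)
step 2: θ'=0.6202 (R=-0.8000) → pose (-4.7113, -2.4739, 0.6202)
step 3: θ'=1.2452 (R=-0.2000) → pose (-4.7845, -2.5727, 1.2452)
step 4: θ'=0.2452 (R=-0.5000) → pose (-4.4322, -2.2476, 0.2452)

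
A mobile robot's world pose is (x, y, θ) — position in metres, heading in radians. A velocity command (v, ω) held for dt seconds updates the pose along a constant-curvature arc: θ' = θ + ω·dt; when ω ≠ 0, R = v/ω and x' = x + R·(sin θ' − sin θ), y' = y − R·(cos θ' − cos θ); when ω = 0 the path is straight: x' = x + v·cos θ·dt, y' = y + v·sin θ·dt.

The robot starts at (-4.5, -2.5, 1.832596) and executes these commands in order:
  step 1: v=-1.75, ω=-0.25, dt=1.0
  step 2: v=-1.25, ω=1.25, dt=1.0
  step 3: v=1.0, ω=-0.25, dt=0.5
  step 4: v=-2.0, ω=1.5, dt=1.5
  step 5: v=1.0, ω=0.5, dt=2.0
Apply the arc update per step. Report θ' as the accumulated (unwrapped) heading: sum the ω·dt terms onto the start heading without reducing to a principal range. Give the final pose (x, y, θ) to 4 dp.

step 1: θ'=1.5826 (R=7.0000) → pose (-4.2620, -4.2291, 1.5826)
step 2: θ'=2.8326 (R=-1.0000) → pose (-3.5661, -5.1700, 2.8326)
step 3: θ'=2.7076 (R=-4.0000) → pose (-4.0317, -4.9886, 2.7076)
step 4: θ'=4.9576 (R=-1.3333) → pose (-2.1776, -3.4552, 4.9576)
step 5: θ'=5.9576 (R=2.0000) → pose (-0.8772, -4.8646, 5.9576)

(-0.8772, -4.8646, 5.9576)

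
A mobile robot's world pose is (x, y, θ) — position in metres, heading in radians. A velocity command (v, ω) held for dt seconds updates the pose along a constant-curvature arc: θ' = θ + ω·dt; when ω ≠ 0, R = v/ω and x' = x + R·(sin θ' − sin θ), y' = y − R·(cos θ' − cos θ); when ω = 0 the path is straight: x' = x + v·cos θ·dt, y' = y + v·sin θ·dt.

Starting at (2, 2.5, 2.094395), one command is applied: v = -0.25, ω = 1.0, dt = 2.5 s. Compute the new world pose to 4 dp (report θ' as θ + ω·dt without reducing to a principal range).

θ' = 2.0944 + 1.0·2.5 = 4.5944
R = v/ω = -0.25/1.0 = -0.2500
x' = 2 + -0.2500·(sin 4.5944 − sin 2.0944) = 2.4648
y' = 2.5 − -0.2500·(cos 4.5944 − cos 2.0944) = 2.5956

(2.4648, 2.5956, 4.5944)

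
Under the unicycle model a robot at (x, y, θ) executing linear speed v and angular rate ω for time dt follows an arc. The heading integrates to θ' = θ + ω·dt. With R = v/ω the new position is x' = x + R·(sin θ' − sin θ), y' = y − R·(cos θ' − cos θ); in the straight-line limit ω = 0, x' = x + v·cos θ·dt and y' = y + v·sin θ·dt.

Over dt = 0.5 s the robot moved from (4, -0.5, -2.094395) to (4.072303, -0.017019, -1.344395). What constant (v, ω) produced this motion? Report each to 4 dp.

Δθ = -1.344395 − -2.094395 = 0.750000
ω = Δθ/dt = 0.750000/0.5 = 1.5000
R = −Δy/(cos θ' − cos θ) = -0.6667
v = R·ω = -0.6667·1.5000 = -1.0000

v = -1.0000, ω = 1.5000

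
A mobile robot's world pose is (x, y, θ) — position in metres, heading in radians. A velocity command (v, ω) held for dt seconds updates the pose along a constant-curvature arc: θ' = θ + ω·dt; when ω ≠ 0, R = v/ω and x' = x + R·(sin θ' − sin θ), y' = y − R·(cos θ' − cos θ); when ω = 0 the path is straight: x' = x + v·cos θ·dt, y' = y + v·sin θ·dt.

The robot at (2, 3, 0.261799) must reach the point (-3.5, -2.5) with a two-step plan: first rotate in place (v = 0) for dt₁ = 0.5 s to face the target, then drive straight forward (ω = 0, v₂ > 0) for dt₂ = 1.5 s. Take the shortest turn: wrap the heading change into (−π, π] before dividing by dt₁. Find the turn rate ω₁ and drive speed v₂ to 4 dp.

ω₁ = -5.2360, v₂ = 5.1854

heading to target = atan2(-2.5−3, -3.5−2) = -2.3562
Δθ = wrap(-2.3562 − 0.2618) = -2.6180; ω₁ = Δθ/dt₁ = -5.2360
distance = √((-3.5−2)² + (-2.5−3)²) = 7.7782; v₂ = distance/dt₂ = 5.1854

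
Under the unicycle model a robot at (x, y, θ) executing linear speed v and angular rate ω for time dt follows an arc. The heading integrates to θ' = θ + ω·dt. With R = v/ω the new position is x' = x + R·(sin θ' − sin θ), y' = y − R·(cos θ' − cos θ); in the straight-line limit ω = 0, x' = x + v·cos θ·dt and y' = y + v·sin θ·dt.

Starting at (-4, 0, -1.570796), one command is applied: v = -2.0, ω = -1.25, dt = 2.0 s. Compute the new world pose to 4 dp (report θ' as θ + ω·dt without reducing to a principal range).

(-1.1182, 0.9576, -4.0708)

θ' = -1.5708 + -1.25·2.0 = -4.0708
R = v/ω = -2.0/-1.25 = 1.6000
x' = -4 + 1.6000·(sin -4.0708 − sin -1.5708) = -1.1182
y' = 0 − 1.6000·(cos -4.0708 − cos -1.5708) = 0.9576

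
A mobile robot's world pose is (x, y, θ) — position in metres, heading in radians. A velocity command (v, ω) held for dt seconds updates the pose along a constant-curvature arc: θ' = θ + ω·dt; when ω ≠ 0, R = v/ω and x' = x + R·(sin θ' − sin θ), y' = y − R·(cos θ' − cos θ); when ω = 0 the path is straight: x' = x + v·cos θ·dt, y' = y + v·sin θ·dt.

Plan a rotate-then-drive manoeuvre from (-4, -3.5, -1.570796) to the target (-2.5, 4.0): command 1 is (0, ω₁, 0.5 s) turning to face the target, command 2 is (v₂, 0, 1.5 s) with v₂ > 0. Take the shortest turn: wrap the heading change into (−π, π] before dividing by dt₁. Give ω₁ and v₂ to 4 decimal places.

ω₁ = 5.8884, v₂ = 5.0990

heading to target = atan2(4−-3.5, -2.5−-4) = 1.3734
Δθ = wrap(1.3734 − -1.5708) = 2.9442; ω₁ = Δθ/dt₁ = 5.8884
distance = √((-2.5−-4)² + (4−-3.5)²) = 7.6485; v₂ = distance/dt₂ = 5.0990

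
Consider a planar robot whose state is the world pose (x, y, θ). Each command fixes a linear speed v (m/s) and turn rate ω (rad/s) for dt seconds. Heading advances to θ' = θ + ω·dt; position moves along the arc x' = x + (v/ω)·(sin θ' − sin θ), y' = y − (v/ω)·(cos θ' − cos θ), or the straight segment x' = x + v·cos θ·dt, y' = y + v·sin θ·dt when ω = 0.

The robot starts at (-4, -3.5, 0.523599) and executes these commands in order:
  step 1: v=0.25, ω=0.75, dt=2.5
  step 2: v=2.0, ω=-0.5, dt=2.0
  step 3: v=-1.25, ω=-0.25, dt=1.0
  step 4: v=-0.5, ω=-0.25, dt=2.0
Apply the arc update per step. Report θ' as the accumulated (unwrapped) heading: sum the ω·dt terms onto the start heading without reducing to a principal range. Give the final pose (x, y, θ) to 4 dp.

(-6.1574, -1.3011, 0.6486)

step 1: θ'=2.3986 (R=0.3333) → pose (-3.9412, -2.9658, 2.3986)
step 2: θ'=1.3986 (R=-4.0000) → pose (-5.1760, 0.6653, 1.3986)
step 3: θ'=1.1486 (R=5.0000) → pose (-5.5411, -0.5268, 1.1486)
step 4: θ'=0.6486 (R=2.0000) → pose (-6.1574, -1.3011, 0.6486)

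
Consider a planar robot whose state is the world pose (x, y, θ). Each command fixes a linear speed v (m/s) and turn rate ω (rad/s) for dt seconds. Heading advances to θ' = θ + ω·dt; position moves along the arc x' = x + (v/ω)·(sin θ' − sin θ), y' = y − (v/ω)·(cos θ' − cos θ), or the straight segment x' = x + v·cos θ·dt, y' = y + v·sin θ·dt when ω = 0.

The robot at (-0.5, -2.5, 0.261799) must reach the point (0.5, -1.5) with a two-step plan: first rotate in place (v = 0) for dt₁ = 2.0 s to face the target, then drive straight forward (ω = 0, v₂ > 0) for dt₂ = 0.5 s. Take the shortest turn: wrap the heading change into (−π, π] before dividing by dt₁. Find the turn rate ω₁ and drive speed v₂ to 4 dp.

heading to target = atan2(-1.5−-2.5, 0.5−-0.5) = 0.7854
Δθ = wrap(0.7854 − 0.2618) = 0.5236; ω₁ = Δθ/dt₁ = 0.2618
distance = √((0.5−-0.5)² + (-1.5−-2.5)²) = 1.4142; v₂ = distance/dt₂ = 2.8284

ω₁ = 0.2618, v₂ = 2.8284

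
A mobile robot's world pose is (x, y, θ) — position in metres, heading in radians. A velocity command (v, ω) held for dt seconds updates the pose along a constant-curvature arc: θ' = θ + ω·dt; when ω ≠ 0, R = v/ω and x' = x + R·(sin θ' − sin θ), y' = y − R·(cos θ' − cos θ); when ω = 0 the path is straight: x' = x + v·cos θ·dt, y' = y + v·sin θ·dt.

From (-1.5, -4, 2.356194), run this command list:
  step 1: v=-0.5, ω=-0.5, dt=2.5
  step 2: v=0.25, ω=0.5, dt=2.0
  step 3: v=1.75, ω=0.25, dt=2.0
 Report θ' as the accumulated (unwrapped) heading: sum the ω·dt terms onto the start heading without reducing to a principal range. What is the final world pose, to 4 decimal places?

step 1: θ'=1.1062 (R=1.0000) → pose (-1.3131, -5.1552, 1.1062)
step 2: θ'=2.1062 (R=0.5000) → pose (-1.3301, -4.6760, 2.1062)
step 3: θ'=2.6062 (R=7.0000) → pose (-3.7792, -2.2269, 2.6062)

(-3.7792, -2.2269, 2.6062)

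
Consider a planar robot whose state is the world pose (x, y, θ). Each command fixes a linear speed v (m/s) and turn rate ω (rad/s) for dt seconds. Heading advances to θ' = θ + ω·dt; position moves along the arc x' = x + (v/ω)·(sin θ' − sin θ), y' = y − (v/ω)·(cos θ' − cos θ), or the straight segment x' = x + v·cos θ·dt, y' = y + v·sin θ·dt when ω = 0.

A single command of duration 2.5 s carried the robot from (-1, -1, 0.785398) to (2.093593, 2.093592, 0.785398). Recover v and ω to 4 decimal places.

Δθ = 0.785398 − 0.785398 = 0.000000
ω = Δθ/dt = 0.000000/2.5 = 0.0000
ω = 0 → v = (Δx·cos θ + Δy·sin θ)/dt = 1.7500

v = 1.7500, ω = 0.0000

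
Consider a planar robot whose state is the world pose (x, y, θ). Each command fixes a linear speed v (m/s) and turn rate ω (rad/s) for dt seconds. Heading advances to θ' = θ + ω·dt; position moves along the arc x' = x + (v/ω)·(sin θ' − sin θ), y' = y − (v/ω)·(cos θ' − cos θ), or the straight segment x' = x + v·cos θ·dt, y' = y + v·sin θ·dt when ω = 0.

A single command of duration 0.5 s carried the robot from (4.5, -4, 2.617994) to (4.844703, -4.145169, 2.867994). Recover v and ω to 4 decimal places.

Δθ = 2.867994 − 2.617994 = 0.250000
ω = Δθ/dt = 0.250000/0.5 = 0.5000
R = Δx/(sin θ' − sin θ) = -1.5000
v = R·ω = -1.5000·0.5000 = -0.7500

v = -0.7500, ω = 0.5000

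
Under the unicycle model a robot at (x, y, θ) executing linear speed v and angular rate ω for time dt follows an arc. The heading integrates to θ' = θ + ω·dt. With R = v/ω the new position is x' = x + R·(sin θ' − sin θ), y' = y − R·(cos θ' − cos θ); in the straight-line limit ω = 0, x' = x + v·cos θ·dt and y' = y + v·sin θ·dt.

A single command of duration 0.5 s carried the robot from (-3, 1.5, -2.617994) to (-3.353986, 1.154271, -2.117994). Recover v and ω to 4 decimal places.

v = 1.0000, ω = 1.0000

Δθ = -2.117994 − -2.617994 = 0.500000
ω = Δθ/dt = 0.500000/0.5 = 1.0000
R = Δx/(sin θ' − sin θ) = 1.0000
v = R·ω = 1.0000·1.0000 = 1.0000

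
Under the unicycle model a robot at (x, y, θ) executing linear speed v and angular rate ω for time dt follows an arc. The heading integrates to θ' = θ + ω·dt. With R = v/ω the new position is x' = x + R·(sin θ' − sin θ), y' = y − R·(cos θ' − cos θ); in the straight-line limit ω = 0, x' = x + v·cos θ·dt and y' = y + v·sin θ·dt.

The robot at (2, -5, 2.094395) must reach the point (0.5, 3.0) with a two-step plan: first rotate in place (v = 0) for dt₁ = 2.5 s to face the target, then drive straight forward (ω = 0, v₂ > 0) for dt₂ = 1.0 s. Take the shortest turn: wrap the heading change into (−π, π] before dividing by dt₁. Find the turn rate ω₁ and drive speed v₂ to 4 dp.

ω₁ = -0.1353, v₂ = 8.1394

heading to target = atan2(3−-5, 0.5−2) = 1.7561
Δθ = wrap(1.7561 − 2.0944) = -0.3383; ω₁ = Δθ/dt₁ = -0.1353
distance = √((0.5−2)² + (3−-5)²) = 8.1394; v₂ = distance/dt₂ = 8.1394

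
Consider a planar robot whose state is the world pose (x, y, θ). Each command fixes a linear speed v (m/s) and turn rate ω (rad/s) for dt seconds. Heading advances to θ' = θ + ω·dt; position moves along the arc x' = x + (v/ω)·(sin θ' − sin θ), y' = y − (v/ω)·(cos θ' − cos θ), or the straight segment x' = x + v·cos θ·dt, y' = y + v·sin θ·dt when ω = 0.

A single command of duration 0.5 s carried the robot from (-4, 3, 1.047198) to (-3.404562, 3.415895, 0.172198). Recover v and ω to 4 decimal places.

v = 1.5000, ω = -1.7500

Δθ = 0.172198 − 1.047198 = -0.875000
ω = Δθ/dt = -0.875000/0.5 = -1.7500
R = Δx/(sin θ' − sin θ) = -0.8571
v = R·ω = -0.8571·-1.7500 = 1.5000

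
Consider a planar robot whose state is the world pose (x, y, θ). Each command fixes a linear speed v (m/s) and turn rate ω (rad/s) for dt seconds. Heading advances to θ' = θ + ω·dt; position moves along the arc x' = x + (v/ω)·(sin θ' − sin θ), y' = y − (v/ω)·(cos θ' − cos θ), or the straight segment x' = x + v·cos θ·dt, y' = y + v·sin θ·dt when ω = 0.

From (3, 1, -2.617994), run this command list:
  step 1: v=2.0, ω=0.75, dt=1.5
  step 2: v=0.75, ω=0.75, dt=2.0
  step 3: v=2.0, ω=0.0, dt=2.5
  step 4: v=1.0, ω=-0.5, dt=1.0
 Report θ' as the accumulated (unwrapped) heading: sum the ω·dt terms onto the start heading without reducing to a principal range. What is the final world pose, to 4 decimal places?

(8.6391, -2.6420, -0.4930)

step 1: θ'=-1.4930 (R=2.6667) → pose (1.6747, -1.5167, -1.4930)
step 2: θ'=0.0070 (R=1.0000) → pose (2.6787, -2.4389, 0.0070)
step 3: θ'=0.0070 (straight) → pose (7.6786, -2.4039, 0.0070)
step 4: θ'=-0.4930 (R=-2.0000) → pose (8.6391, -2.6420, -0.4930)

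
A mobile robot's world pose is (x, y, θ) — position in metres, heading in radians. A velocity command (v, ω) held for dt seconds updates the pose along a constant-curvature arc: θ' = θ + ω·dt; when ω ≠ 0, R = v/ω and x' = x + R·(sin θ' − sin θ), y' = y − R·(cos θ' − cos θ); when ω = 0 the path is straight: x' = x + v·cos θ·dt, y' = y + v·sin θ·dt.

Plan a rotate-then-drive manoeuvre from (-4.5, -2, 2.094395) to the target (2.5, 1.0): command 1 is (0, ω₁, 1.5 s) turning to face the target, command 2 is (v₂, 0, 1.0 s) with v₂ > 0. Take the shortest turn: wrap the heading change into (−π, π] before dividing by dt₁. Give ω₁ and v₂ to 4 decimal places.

heading to target = atan2(1−-2, 2.5−-4.5) = 0.4049
Δθ = wrap(0.4049 − 2.0944) = -1.6895; ω₁ = Δθ/dt₁ = -1.1263
distance = √((2.5−-4.5)² + (1−-2)²) = 7.6158; v₂ = distance/dt₂ = 7.6158

ω₁ = -1.1263, v₂ = 7.6158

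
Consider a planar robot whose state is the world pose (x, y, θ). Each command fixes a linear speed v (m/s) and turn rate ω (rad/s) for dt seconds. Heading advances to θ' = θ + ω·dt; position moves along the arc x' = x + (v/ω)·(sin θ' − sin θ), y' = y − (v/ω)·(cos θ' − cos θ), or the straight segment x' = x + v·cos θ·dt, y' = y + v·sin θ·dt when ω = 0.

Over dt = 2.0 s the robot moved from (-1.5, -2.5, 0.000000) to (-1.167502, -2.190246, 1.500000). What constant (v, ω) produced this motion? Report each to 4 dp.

Δθ = 1.500000 − 0.000000 = 1.500000
ω = Δθ/dt = 1.500000/2.0 = 0.7500
R = Δx/(sin θ' − sin θ) = 0.3333
v = R·ω = 0.3333·0.7500 = 0.2500

v = 0.2500, ω = 0.7500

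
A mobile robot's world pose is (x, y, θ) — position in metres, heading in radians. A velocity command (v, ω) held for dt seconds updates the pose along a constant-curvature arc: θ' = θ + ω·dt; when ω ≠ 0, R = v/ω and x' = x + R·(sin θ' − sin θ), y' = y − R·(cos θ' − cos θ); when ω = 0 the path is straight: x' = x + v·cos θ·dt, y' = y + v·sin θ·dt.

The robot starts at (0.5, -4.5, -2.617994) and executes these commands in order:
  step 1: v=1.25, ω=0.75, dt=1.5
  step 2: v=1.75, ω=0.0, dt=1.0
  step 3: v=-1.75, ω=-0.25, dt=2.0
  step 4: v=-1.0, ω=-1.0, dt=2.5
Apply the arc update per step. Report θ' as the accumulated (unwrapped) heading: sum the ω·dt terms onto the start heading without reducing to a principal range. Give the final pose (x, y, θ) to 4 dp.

(2.2894, -4.5973, -4.4930)

step 1: θ'=-1.4930 (R=1.6667) → pose (-0.3283, -6.0729, -1.4930)
step 2: θ'=-1.4930 (straight) → pose (-0.1923, -7.8176, -1.4930)
step 3: θ'=-1.9930 (R=7.0000) → pose (0.4012, -4.4052, -1.9930)
step 4: θ'=-4.4930 (R=1.0000) → pose (2.2894, -4.5973, -4.4930)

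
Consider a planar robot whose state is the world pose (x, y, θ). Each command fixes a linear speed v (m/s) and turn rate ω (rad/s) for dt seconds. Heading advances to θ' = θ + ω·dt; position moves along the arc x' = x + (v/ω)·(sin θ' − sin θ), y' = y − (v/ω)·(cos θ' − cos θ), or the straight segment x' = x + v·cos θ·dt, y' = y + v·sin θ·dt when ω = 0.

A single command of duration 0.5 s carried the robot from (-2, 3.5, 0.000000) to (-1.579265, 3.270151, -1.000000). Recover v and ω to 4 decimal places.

v = 1.0000, ω = -2.0000

Δθ = -1.000000 − 0.000000 = -1.000000
ω = Δθ/dt = -1.000000/0.5 = -2.0000
R = Δx/(sin θ' − sin θ) = -0.5000
v = R·ω = -0.5000·-2.0000 = 1.0000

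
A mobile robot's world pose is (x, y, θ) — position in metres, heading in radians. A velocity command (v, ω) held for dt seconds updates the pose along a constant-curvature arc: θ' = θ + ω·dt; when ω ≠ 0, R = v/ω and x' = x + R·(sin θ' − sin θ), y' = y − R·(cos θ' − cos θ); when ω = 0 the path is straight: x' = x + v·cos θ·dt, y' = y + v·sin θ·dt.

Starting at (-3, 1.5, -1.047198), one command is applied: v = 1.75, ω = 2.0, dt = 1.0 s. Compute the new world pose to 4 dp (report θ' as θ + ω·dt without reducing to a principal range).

θ' = -1.0472 + 2.0·1.0 = 0.9528
R = v/ω = 1.75/2.0 = 0.8750
x' = -3 + 0.8750·(sin 0.9528 − sin -1.0472) = -1.5291
y' = 1.5 − 0.8750·(cos 0.9528 − cos -1.0472) = 1.4305

(-1.5291, 1.4305, 0.9528)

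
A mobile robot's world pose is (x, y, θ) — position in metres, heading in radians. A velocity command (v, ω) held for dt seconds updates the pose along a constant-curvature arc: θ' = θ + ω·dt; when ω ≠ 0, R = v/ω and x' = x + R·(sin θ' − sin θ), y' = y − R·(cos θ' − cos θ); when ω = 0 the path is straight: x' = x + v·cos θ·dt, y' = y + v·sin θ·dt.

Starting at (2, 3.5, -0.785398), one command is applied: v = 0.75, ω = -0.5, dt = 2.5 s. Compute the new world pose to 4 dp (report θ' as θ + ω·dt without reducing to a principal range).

(2.2803, 1.7672, -2.0354)

θ' = -0.7854 + -0.5·2.5 = -2.0354
R = v/ω = 0.75/-0.5 = -1.5000
x' = 2 + -1.5000·(sin -2.0354 − sin -0.7854) = 2.2803
y' = 3.5 − -1.5000·(cos -2.0354 − cos -0.7854) = 1.7672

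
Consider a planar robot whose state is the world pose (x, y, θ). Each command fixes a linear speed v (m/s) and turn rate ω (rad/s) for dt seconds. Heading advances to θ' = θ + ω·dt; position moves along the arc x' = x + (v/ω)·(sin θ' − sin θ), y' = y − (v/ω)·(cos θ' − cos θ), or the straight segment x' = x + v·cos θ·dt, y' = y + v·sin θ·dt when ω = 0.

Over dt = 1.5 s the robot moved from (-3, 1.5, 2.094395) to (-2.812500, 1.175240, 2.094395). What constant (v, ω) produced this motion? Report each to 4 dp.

Δθ = 2.094395 − 2.094395 = 0.000000
ω = Δθ/dt = 0.000000/1.5 = 0.0000
ω = 0 → v = (Δx·cos θ + Δy·sin θ)/dt = -0.2500

v = -0.2500, ω = 0.0000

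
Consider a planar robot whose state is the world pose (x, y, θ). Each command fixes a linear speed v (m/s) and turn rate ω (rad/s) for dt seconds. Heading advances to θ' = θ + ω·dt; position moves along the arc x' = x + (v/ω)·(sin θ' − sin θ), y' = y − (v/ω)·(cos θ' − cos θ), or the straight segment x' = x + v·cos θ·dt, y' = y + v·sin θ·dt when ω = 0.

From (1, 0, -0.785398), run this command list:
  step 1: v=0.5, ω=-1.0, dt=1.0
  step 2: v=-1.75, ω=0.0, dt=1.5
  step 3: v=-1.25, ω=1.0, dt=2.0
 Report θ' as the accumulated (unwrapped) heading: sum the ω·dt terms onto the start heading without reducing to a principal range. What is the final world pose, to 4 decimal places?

(0.2065, 3.5923, 0.2146)

step 1: θ'=-1.7854 (R=-0.5000) → pose (1.1350, -0.4600, -1.7854)
step 2: θ'=-1.7854 (straight) → pose (1.6940, 2.1048, -1.7854)
step 3: θ'=0.2146 (R=-1.2500) → pose (0.2065, 3.5923, 0.2146)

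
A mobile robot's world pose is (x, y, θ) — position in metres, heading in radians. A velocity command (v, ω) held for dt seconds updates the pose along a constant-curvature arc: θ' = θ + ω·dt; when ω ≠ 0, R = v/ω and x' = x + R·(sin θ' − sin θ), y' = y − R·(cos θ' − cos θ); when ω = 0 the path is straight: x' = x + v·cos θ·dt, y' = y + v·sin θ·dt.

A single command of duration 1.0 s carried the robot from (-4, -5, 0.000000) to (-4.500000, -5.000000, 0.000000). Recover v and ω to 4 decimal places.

Δθ = 0.000000 − 0.000000 = 0.000000
ω = Δθ/dt = 0.000000/1.0 = 0.0000
ω = 0 → v = (Δx·cos θ + Δy·sin θ)/dt = -0.5000

v = -0.5000, ω = 0.0000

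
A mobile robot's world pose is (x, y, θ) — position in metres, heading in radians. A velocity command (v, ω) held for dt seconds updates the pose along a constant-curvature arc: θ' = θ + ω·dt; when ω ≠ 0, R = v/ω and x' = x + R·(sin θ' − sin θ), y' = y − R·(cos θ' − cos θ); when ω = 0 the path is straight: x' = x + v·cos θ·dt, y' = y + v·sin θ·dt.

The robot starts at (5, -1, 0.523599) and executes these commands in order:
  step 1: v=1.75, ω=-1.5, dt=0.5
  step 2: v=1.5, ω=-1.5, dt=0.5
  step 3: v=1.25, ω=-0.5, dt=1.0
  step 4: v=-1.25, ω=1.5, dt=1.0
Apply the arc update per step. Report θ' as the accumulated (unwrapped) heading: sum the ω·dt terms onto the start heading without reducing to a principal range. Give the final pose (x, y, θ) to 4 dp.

step 1: θ'=-0.2264 (R=-1.1667) → pose (5.8452, -0.8735, -0.2264)
step 2: θ'=-0.9764 (R=-1.0000) → pose (6.4492, -1.2879, -0.9764)
step 3: θ'=-1.4764 (R=-2.5000) → pose (6.8669, -2.4523, -1.4764)
step 4: θ'=0.0236 (R=-0.8333) → pose (6.0176, -1.6978, 0.0236)

(6.0176, -1.6978, 0.0236)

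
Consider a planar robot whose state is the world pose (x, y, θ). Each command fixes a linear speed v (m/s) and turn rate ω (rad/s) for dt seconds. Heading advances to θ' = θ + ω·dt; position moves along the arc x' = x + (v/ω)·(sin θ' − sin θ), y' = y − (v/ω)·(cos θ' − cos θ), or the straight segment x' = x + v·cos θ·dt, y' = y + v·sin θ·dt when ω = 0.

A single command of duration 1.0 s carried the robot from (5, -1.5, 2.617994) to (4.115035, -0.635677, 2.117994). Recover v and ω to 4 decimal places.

Δθ = 2.117994 − 2.617994 = -0.500000
ω = Δθ/dt = -0.500000/1.0 = -0.5000
R = Δx/(sin θ' − sin θ) = -2.5000
v = R·ω = -2.5000·-0.5000 = 1.2500

v = 1.2500, ω = -0.5000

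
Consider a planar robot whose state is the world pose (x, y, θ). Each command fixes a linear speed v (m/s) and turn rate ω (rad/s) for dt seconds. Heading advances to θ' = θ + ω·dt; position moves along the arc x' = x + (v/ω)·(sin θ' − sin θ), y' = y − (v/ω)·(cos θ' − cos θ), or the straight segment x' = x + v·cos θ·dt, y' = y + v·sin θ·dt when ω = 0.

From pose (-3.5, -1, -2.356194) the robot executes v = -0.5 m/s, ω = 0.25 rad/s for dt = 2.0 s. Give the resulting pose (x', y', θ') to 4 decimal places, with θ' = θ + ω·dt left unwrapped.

(-2.9951, -0.1489, -1.8562)

θ' = -2.3562 + 0.25·2.0 = -1.8562
R = v/ω = -0.5/0.25 = -2.0000
x' = -3.5 + -2.0000·(sin -1.8562 − sin -2.3562) = -2.9951
y' = -1 − -2.0000·(cos -1.8562 − cos -2.3562) = -0.1489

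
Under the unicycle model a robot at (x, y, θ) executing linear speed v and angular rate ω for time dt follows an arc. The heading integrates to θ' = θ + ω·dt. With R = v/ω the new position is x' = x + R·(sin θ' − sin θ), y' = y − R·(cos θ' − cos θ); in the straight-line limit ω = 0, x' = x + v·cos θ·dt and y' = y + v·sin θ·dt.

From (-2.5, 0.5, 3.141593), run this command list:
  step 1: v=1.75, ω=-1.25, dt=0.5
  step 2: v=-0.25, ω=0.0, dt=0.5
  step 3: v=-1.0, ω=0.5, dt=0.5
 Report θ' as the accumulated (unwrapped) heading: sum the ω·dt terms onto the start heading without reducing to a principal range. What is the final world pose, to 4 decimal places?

step 1: θ'=2.5166 (R=-1.4000) → pose (-3.3191, 0.7647, 2.5166)
step 2: θ'=2.5166 (straight) → pose (-3.2178, 0.6915, 2.5166)
step 3: θ'=2.7666 (R=-2.0000) → pose (-2.7801, 0.4524, 2.7666)

(-2.7801, 0.4524, 2.7666)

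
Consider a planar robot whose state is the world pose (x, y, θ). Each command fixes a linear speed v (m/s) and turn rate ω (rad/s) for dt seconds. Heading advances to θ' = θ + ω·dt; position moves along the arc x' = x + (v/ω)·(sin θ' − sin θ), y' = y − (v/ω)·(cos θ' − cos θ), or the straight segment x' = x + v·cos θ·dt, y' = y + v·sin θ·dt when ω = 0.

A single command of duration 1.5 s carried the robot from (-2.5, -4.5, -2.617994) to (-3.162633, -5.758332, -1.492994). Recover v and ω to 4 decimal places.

v = 1.0000, ω = 0.7500

Δθ = -1.492994 − -2.617994 = 1.125000
ω = Δθ/dt = 1.125000/1.5 = 0.7500
R = −Δy/(cos θ' − cos θ) = 1.3333
v = R·ω = 1.3333·0.7500 = 1.0000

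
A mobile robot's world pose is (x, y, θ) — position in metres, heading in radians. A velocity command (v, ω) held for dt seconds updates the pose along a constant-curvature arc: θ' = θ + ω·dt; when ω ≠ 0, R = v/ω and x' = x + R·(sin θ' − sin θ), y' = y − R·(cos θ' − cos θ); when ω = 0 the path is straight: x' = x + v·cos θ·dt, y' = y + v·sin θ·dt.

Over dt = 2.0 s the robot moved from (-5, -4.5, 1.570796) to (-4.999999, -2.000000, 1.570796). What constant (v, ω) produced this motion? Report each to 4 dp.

v = 1.2500, ω = 0.0000

Δθ = 1.570796 − 1.570796 = 0.000000
ω = Δθ/dt = 0.000000/2.0 = 0.0000
ω = 0 → v = (Δx·cos θ + Δy·sin θ)/dt = 1.2500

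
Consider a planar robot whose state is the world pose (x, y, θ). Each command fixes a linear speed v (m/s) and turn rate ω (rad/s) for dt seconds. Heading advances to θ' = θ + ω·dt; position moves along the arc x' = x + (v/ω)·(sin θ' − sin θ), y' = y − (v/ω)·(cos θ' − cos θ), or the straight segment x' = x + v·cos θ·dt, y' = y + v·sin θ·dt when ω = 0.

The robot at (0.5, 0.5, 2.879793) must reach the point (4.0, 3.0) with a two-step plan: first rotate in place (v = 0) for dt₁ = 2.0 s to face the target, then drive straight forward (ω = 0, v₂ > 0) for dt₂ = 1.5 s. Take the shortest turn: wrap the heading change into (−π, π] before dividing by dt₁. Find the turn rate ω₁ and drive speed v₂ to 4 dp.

heading to target = atan2(3−0.5, 4−0.5) = 0.6202
Δθ = wrap(0.6202 − 2.8798) = -2.2595; ω₁ = Δθ/dt₁ = -1.1298
distance = √((4−0.5)² + (3−0.5)²) = 4.3012; v₂ = distance/dt₂ = 2.8674

ω₁ = -1.1298, v₂ = 2.8674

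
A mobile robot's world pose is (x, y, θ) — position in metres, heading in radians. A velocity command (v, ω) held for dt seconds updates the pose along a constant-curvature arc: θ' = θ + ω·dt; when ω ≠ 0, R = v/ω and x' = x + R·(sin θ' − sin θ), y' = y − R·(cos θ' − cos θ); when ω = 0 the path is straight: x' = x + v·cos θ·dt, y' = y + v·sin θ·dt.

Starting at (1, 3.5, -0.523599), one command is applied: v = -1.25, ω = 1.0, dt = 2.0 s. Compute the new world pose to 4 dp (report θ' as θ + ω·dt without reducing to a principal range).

θ' = -0.5236 + 1.0·2.0 = 1.4764
R = v/ω = -1.25/1.0 = -1.2500
x' = 1 + -1.2500·(sin 1.4764 − sin -0.5236) = -0.8694
y' = 3.5 − -1.2500·(cos 1.4764 − cos -0.5236) = 2.5353

(-0.8694, 2.5353, 1.4764)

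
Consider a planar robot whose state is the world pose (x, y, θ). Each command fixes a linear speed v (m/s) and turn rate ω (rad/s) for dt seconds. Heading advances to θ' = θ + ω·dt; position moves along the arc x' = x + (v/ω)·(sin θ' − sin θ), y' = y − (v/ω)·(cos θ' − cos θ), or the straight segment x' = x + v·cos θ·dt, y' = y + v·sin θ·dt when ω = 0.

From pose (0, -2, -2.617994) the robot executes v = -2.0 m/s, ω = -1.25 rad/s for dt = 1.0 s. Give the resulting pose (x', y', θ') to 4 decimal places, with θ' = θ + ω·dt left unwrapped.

θ' = -2.6180 + -1.25·1.0 = -3.8680
R = v/ω = -2.0/-1.25 = 1.6000
x' = 0 + 1.6000·(sin -3.8680 − sin -2.6180) = 1.8627
y' = -2 − 1.6000·(cos -3.8680 − cos -2.6180) = -2.1895

(1.8627, -2.1895, -3.8680)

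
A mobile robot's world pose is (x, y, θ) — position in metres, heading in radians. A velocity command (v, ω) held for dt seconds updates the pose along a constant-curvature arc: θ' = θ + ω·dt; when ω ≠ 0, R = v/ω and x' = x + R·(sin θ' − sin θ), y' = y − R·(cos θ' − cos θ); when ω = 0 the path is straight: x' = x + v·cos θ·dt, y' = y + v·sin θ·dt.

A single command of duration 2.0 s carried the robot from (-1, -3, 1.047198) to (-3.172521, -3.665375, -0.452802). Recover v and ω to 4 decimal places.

Δθ = -0.452802 − 1.047198 = -1.500000
ω = Δθ/dt = -1.500000/2.0 = -0.7500
R = Δx/(sin θ' − sin θ) = 1.6667
v = R·ω = 1.6667·-0.7500 = -1.2500

v = -1.2500, ω = -0.7500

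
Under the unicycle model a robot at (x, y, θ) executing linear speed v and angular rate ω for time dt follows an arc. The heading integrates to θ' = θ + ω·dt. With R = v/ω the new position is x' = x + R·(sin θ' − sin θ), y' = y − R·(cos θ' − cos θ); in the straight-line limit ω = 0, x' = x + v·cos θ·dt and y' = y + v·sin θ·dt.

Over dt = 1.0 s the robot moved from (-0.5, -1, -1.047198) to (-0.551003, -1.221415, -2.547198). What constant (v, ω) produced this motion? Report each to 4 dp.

Δθ = -2.547198 − -1.047198 = -1.500000
ω = Δθ/dt = -1.500000/1.0 = -1.5000
R = −Δy/(cos θ' − cos θ) = -0.1667
v = R·ω = -0.1667·-1.5000 = 0.2500

v = 0.2500, ω = -1.5000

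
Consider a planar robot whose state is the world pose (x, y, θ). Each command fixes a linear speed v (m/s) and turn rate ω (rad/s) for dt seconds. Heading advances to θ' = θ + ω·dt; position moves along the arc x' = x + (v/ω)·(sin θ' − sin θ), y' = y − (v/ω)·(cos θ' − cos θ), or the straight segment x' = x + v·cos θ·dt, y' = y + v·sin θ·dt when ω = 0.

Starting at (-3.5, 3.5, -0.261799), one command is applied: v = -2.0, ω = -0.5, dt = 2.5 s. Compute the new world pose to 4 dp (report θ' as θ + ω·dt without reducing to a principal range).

θ' = -0.2618 + -0.5·2.5 = -1.5118
R = v/ω = -2.0/-0.5 = 4.0000
x' = -3.5 + 4.0000·(sin -1.5118 − sin -0.2618) = -6.4578
y' = 3.5 − 4.0000·(cos -1.5118 − cos -0.2618) = 7.1279

(-6.4578, 7.1279, -1.5118)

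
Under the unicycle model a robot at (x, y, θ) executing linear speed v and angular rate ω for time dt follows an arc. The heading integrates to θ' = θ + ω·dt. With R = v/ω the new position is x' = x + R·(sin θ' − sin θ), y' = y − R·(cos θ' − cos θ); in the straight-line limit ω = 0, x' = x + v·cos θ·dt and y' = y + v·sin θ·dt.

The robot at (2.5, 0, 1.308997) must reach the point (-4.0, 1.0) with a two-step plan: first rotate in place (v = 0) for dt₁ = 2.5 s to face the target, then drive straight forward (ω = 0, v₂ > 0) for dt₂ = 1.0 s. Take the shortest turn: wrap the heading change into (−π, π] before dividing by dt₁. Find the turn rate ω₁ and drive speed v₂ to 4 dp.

heading to target = atan2(1−0, -4−2.5) = 2.9889
Δθ = wrap(2.9889 − 1.3090) = 1.6799; ω₁ = Δθ/dt₁ = 0.6720
distance = √((-4−2.5)² + (1−0)²) = 6.5765; v₂ = distance/dt₂ = 6.5765

ω₁ = 0.6720, v₂ = 6.5765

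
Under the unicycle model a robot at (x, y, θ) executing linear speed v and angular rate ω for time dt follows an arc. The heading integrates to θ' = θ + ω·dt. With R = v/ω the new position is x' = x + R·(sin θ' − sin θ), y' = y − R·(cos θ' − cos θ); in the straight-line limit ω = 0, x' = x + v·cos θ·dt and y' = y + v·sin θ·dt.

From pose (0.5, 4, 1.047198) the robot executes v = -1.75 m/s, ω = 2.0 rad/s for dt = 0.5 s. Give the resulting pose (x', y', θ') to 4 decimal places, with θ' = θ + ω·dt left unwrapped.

(0.4802, 3.1612, 2.0472)

θ' = 1.0472 + 2.0·0.5 = 2.0472
R = v/ω = -1.75/2.0 = -0.8750
x' = 0.5 + -0.8750·(sin 2.0472 − sin 1.0472) = 0.4802
y' = 4 − -0.8750·(cos 2.0472 − cos 1.0472) = 3.1612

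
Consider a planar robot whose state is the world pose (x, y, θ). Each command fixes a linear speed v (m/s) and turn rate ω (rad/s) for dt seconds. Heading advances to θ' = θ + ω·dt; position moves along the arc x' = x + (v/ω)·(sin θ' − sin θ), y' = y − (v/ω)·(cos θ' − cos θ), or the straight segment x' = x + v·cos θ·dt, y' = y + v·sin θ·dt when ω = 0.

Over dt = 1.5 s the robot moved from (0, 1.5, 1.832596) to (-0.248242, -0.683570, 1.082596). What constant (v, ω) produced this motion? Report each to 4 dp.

v = -1.5000, ω = -0.5000

Δθ = 1.082596 − 1.832596 = -0.750000
ω = Δθ/dt = -0.750000/1.5 = -0.5000
R = −Δy/(cos θ' − cos θ) = 3.0000
v = R·ω = 3.0000·-0.5000 = -1.5000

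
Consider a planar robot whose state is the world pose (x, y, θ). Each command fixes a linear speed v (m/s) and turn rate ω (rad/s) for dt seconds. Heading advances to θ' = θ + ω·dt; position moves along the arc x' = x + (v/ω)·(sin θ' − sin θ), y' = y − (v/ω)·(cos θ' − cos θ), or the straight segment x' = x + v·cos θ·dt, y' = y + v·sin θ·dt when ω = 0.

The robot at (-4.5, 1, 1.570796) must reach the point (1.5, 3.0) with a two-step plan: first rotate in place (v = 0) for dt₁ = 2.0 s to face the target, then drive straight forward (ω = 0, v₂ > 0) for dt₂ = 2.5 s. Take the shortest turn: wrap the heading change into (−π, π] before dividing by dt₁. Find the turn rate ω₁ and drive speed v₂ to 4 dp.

ω₁ = -0.6245, v₂ = 2.5298

heading to target = atan2(3−1, 1.5−-4.5) = 0.3218
Δθ = wrap(0.3218 − 1.5708) = -1.2490; ω₁ = Δθ/dt₁ = -0.6245
distance = √((1.5−-4.5)² + (3−1)²) = 6.3246; v₂ = distance/dt₂ = 2.5298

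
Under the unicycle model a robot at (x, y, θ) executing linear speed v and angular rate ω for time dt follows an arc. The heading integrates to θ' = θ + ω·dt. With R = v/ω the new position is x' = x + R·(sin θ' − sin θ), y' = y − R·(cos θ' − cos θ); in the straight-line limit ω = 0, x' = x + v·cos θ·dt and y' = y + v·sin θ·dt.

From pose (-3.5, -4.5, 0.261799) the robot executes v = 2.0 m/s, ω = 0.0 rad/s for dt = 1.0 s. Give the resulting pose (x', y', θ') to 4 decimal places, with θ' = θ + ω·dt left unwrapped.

(-1.5681, -3.9824, 0.2618)

θ' = 0.2618 + 0.0·1.0 = 0.2618
ω = 0 → straight: x' = -3.5 + 2.0·cos(0.2618)·1.0 = -1.5681
y' = -4.5 + 2.0·sin(0.2618)·1.0 = -3.9824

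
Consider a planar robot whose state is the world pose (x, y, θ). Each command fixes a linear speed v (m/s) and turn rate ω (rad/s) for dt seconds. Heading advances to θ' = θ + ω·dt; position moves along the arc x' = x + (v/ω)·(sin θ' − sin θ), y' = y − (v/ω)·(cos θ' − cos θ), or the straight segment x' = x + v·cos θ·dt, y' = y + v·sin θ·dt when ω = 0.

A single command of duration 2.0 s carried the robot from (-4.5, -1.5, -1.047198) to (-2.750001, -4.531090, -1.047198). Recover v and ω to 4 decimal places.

v = 1.7500, ω = 0.0000

Δθ = -1.047198 − -1.047198 = 0.000000
ω = Δθ/dt = 0.000000/2.0 = 0.0000
ω = 0 → v = (Δx·cos θ + Δy·sin θ)/dt = 1.7500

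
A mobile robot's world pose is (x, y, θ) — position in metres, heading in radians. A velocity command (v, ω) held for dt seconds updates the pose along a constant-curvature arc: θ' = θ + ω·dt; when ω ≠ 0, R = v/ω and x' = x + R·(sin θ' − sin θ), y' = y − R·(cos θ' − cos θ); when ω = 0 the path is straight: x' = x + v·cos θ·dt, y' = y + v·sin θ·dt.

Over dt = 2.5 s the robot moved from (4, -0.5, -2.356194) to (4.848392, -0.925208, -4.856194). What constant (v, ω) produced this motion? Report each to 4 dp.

Δθ = -4.856194 − -2.356194 = -2.500000
ω = Δθ/dt = -2.500000/2.5 = -1.0000
R = Δx/(sin θ' − sin θ) = 0.5000
v = R·ω = 0.5000·-1.0000 = -0.5000

v = -0.5000, ω = -1.0000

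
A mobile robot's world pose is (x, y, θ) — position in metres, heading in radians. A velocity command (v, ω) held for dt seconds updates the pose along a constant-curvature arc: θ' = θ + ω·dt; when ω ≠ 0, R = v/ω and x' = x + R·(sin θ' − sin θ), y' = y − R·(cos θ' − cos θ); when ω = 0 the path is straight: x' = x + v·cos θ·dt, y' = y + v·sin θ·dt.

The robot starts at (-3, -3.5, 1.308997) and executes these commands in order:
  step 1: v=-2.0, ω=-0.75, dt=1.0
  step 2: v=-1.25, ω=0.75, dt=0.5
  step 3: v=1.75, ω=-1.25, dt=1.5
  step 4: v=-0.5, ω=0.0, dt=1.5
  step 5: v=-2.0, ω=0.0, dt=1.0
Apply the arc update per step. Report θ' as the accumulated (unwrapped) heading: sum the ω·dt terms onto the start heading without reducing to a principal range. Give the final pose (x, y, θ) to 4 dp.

(-3.9804, -3.2780, -0.9410)

step 1: θ'=0.5590 (R=2.6667) → pose (-4.1616, -5.0706, 0.5590)
step 2: θ'=0.9340 (R=-1.6667) → pose (-4.6177, -5.4925, 0.9340)
step 3: θ'=-0.9410 (R=-1.4000) → pose (-2.3607, -5.5004, -0.9410)
step 4: θ'=-0.9410 (straight) → pose (-2.8024, -4.8943, -0.9410)
step 5: θ'=-0.9410 (straight) → pose (-3.9804, -3.2780, -0.9410)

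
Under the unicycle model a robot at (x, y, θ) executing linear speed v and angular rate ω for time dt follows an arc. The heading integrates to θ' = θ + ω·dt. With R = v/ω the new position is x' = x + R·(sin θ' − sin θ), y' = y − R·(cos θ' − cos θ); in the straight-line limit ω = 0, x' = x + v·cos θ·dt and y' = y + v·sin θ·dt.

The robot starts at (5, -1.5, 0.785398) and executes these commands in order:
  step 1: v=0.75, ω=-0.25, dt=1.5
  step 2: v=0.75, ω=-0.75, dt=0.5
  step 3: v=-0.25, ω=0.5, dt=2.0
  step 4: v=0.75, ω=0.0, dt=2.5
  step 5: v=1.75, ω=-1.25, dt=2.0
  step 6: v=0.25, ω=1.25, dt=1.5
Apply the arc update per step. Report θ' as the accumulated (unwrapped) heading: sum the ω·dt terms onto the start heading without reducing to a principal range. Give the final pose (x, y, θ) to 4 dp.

step 1: θ'=0.4104 (R=-3.0000) → pose (5.9244, -0.8704, 0.4104)
step 2: θ'=0.0354 (R=-1.0000) → pose (6.2880, -0.7880, 0.0354)
step 3: θ'=1.0354 (R=-0.5000) → pose (5.8756, -1.0326, 1.0354)
step 4: θ'=1.0354 (straight) → pose (6.8322, 0.5800, 1.0354)
step 5: θ'=-1.4646 (R=-1.4000) → pose (9.4284, 0.0141, -1.4646)
step 6: θ'=0.4104 (R=0.2000) → pose (9.7071, -0.1481, 0.4104)

(9.7071, -0.1481, 0.4104)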